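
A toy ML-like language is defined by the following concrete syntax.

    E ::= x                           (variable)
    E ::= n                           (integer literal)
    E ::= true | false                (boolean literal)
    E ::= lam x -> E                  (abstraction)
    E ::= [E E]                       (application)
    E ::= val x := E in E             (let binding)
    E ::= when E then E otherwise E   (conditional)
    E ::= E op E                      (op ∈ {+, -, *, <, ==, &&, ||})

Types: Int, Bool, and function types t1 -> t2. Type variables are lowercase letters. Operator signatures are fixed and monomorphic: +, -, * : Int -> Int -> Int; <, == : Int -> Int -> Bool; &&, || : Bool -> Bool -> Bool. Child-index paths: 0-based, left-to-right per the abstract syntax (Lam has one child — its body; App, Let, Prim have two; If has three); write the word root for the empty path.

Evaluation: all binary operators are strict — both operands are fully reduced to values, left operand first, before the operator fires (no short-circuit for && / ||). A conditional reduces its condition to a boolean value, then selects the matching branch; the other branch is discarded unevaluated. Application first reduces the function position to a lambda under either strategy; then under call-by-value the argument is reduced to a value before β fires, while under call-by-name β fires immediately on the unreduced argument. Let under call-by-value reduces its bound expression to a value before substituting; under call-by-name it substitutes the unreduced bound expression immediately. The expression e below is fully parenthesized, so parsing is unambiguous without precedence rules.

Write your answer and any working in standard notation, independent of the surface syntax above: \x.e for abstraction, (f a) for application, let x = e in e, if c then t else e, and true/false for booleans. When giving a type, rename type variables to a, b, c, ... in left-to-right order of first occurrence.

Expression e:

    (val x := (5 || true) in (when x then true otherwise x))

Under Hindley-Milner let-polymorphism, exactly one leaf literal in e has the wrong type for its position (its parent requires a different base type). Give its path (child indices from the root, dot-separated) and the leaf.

Trace:
  unify Int ~ Bool
  FAIL: mismatch Int ~ Bool

Answer: 0.0 : 5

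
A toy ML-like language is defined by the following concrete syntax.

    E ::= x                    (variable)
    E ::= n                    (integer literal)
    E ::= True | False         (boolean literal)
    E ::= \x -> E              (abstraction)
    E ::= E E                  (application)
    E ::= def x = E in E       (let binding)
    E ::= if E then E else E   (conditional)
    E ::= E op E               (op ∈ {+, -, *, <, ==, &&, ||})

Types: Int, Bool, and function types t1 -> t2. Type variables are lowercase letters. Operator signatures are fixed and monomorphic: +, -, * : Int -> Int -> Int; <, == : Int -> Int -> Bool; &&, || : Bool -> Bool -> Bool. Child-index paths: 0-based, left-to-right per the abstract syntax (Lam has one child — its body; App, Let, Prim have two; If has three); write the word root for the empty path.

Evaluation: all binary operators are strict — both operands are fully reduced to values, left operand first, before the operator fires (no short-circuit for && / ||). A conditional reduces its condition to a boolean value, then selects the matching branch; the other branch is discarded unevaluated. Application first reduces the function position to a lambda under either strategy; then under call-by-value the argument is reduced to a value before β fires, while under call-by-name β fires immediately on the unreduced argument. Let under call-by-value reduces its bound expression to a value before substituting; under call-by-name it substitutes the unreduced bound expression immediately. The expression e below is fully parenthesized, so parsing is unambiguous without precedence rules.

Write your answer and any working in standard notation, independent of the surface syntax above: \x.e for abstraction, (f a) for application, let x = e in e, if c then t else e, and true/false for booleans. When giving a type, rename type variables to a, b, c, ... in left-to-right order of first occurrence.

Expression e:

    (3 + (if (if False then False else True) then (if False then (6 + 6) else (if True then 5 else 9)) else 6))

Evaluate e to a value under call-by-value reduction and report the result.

Derivation:
step 0: (3 + (if (if false then false else true) then (if false then (6 + 6) else (if true then 5 else 9)) else 6))
step 1: [if@1.0] (3 + (if true then (if false then (6 + 6) else (if true then 5 else 9)) else 6))
step 2: [if@1] (3 + (if false then (6 + 6) else (if true then 5 else 9)))
step 3: [if@1] (3 + (if true then 5 else 9))
step 4: [if@1] (3 + 5)
step 5: [delta@root] 8

Answer: 8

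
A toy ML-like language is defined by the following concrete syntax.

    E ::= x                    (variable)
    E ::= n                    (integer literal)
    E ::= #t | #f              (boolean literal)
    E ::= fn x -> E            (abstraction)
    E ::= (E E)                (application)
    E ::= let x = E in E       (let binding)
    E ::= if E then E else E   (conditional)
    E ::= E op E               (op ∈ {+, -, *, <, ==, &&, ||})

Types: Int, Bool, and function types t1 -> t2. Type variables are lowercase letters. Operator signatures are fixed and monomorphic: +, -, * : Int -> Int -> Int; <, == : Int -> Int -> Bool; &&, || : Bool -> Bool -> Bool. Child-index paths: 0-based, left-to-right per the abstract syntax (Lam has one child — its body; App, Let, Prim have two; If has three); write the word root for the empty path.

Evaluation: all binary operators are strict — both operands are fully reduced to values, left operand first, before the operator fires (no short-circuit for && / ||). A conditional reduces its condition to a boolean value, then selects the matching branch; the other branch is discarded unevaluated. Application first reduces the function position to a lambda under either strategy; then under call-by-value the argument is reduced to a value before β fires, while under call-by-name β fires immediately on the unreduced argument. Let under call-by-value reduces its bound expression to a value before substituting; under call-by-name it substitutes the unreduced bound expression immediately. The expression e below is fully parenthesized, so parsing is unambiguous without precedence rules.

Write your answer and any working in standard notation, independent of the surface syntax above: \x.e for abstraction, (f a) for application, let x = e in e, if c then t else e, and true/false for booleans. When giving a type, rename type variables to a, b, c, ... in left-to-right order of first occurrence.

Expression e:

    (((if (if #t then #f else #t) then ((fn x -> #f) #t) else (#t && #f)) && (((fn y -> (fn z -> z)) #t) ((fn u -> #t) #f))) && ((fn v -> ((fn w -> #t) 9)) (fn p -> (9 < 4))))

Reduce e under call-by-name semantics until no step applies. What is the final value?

Derivation:
step 0: (((if (if true then false else true) then ((\x.false) true) else (true && false)) && (((\y.(\z.z)) true) ((\u.true) false))) && ((\v.((\w.true) 9)) (\p.(9 < 4))))
step 1: [if@0.0.0] (((if false then ((\x.false) true) else (true && false)) && (((\y.(\z.z)) true) ((\u.true) false))) && ((\v.((\w.true) 9)) (\p.(9 < 4))))
step 2: [if@0.0] (((true && false) && (((\y.(\z.z)) true) ((\u.true) false))) && ((\v.((\w.true) 9)) (\p.(9 < 4))))
step 3: [delta@0.0] ((false && (((\y.(\z.z)) true) ((\u.true) false))) && ((\v.((\w.true) 9)) (\p.(9 < 4))))
step 4: [beta@0.1.0] ((false && ((\z.z) ((\u.true) false))) && ((\v.((\w.true) 9)) (\p.(9 < 4))))
step 5: [beta@0.1] ((false && ((\u.true) false)) && ((\v.((\w.true) 9)) (\p.(9 < 4))))
step 6: [beta@0.1] ((false && true) && ((\v.((\w.true) 9)) (\p.(9 < 4))))
step 7: [delta@0] (false && ((\v.((\w.true) 9)) (\p.(9 < 4))))
step 8: [beta@1] (false && ((\w.true) 9))
step 9: [beta@1] (false && true)
step 10: [delta@root] false

Answer: false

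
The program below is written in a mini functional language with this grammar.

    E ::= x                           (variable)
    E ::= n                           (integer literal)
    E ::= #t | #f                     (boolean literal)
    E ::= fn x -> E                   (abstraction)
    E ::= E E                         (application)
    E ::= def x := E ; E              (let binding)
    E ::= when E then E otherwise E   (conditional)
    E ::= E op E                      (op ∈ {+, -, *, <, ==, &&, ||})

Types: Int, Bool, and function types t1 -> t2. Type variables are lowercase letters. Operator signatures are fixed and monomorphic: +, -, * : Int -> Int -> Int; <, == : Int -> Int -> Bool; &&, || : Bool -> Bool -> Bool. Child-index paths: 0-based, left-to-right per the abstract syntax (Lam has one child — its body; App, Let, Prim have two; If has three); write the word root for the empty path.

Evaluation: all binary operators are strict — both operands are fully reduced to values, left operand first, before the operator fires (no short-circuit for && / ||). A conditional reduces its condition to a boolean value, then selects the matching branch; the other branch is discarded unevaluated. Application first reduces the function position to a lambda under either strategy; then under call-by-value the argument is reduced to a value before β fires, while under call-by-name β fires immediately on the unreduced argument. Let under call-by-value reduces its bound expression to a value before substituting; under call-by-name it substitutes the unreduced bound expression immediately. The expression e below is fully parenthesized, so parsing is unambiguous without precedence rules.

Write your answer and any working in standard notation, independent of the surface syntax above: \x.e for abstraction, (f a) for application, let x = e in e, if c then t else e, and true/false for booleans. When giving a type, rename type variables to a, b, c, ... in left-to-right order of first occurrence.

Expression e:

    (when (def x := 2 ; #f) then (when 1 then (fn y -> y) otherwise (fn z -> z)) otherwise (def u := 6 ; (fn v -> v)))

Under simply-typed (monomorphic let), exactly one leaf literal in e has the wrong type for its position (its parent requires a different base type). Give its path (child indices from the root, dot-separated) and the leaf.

Answer: 1.0 : 1

Working:
let x : Int
  unify Bool ~ Bool
  unify Int ~ Bool
  FAIL: mismatch Int ~ Bool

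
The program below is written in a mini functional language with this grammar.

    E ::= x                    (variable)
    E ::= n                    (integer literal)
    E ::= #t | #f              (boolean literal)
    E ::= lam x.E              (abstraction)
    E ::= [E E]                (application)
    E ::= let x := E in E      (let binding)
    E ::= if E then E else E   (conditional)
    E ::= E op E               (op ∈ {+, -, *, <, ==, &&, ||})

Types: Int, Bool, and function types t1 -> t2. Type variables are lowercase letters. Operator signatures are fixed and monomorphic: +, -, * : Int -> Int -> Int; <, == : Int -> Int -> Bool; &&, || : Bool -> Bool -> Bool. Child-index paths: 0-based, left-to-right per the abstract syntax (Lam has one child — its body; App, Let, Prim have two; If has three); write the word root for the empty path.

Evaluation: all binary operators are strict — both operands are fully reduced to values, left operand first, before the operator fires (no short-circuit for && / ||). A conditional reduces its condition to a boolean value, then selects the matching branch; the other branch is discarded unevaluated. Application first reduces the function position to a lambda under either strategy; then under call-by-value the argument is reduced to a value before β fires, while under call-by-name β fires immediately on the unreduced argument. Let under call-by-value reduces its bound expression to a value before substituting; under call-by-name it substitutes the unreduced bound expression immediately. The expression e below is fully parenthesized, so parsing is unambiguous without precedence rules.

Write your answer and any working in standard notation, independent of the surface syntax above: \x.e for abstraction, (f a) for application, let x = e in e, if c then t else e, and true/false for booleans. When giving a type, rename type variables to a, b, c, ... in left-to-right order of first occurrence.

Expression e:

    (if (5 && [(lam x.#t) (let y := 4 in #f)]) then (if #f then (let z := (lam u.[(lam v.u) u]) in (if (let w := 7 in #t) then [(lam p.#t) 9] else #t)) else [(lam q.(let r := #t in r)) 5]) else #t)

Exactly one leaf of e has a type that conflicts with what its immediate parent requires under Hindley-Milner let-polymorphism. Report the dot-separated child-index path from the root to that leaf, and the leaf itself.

Derivation:
  unify Int ~ Bool
  FAIL: mismatch Int ~ Bool

Answer: 0.0 : 5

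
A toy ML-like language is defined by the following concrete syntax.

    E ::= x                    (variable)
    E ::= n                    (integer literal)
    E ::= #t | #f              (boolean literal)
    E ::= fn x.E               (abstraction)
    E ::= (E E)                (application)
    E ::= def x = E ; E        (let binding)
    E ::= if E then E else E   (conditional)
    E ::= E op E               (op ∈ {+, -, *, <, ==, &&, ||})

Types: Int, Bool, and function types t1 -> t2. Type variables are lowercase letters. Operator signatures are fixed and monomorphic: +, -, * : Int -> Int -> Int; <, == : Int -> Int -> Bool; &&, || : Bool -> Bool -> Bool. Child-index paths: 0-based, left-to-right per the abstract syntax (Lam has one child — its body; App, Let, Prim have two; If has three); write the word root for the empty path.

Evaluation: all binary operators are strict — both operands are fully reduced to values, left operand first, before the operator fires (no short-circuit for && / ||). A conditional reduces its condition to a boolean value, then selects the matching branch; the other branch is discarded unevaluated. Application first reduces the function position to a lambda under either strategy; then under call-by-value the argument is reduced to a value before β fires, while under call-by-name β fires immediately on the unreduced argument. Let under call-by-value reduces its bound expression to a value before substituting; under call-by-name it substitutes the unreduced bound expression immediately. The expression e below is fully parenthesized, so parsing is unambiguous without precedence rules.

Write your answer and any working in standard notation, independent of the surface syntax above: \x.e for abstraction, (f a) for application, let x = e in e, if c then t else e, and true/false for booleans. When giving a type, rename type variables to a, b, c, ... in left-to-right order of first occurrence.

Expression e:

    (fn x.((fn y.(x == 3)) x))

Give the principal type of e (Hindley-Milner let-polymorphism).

Answer: Int -> Bool

Trace:
x : a
  unify a ~ Int
  unify Int ~ Int
\y._ : b -> Bool
x : Int
  unify b -> Bool ~ Int -> c
  unify b ~ Int
  unify Bool ~ c
_ _ : Bool
\x._ : Int -> Bool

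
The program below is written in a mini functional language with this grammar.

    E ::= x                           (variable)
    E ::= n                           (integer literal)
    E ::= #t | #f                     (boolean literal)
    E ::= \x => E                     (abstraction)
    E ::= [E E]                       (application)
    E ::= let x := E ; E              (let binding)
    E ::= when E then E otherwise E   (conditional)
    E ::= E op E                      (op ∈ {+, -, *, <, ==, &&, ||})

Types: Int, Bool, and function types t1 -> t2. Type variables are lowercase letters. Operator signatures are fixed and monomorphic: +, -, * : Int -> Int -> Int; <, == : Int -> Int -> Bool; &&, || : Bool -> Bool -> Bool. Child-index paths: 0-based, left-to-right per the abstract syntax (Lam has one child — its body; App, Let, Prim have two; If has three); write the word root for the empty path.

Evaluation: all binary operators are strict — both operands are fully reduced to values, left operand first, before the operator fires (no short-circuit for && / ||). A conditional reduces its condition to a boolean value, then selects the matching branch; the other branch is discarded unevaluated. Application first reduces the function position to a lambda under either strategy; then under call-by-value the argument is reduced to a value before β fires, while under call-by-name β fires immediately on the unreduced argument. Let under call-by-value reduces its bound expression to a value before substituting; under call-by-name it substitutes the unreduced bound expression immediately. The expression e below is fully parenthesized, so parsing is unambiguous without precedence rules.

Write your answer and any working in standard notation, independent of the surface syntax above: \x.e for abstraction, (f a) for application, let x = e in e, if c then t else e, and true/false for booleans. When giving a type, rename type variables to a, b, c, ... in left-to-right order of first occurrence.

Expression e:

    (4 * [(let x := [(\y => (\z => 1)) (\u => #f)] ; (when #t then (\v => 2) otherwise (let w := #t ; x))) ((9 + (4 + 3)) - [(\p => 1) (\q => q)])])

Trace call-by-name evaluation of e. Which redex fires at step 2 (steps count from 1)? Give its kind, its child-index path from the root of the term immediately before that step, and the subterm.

Answer: if at 1.0 : (if true then (\v.2) else (let w = true in ((\y.(\z.1)) (\u.false))))

Trace:
step 0: (4 * ((let x = ((\y.(\z.1)) (\u.false)) in (if true then (\v.2) else (let w = true in x))) ((9 + (4 + 3)) - ((\p.1) (\q.q)))))
step 1: [let@1.0] (4 * ((if true then (\v.2) else (let w = true in ((\y.(\z.1)) (\u.false)))) ((9 + (4 + 3)) - ((\p.1) (\q.q)))))
step 2: [if@1.0] (4 * ((\v.2) ((9 + (4 + 3)) - ((\p.1) (\q.q)))))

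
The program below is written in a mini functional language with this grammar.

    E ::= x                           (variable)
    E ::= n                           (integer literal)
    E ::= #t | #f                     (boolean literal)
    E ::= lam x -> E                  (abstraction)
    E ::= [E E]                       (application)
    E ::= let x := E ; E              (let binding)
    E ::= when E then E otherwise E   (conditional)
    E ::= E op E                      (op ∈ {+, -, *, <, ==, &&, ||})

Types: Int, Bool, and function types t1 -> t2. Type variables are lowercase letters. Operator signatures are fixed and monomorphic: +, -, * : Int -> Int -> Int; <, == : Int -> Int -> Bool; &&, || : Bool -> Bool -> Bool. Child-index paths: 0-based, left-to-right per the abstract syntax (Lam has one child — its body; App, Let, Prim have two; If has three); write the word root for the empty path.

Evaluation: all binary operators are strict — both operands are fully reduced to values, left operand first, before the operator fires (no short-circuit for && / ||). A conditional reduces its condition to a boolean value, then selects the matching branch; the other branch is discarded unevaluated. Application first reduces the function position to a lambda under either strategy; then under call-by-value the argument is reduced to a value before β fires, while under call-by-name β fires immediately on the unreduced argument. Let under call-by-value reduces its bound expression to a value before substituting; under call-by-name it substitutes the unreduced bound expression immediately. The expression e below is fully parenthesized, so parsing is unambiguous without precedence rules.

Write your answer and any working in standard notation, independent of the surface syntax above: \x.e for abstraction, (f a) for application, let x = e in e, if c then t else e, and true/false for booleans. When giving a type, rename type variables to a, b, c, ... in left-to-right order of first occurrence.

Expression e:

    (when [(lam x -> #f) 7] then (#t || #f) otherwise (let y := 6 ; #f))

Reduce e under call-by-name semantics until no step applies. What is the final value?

Answer: false

Trace:
step 0: (if ((\x.false) 7) then (true || false) else (let y = 6 in false))
step 1: [beta@0] (if false then (true || false) else (let y = 6 in false))
step 2: [if@root] (let y = 6 in false)
step 3: [let@root] false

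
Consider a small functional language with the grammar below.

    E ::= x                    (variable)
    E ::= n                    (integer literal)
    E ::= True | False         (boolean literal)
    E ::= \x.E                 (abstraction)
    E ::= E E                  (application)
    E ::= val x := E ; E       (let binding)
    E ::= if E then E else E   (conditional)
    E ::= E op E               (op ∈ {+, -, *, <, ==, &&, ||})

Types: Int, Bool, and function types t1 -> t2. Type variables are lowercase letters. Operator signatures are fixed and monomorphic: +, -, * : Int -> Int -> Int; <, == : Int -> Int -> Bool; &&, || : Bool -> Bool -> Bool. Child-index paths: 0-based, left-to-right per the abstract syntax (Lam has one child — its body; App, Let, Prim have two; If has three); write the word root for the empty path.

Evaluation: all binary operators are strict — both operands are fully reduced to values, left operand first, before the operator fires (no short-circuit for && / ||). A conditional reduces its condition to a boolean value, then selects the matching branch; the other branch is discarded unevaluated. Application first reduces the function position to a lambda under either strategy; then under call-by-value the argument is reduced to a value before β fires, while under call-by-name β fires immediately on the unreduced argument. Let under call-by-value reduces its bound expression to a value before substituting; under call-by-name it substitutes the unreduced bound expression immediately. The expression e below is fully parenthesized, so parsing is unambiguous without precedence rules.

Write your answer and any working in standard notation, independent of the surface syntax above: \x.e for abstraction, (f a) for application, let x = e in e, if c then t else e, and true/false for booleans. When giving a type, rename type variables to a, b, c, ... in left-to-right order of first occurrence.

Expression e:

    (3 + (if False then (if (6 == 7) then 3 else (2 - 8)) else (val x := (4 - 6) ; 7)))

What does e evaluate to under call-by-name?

Answer: 10

Derivation:
step 0: (3 + (if false then (if (6 == 7) then 3 else (2 - 8)) else (let x = (4 - 6) in 7)))
step 1: [if@1] (3 + (let x = (4 - 6) in 7))
step 2: [let@1] (3 + 7)
step 3: [delta@root] 10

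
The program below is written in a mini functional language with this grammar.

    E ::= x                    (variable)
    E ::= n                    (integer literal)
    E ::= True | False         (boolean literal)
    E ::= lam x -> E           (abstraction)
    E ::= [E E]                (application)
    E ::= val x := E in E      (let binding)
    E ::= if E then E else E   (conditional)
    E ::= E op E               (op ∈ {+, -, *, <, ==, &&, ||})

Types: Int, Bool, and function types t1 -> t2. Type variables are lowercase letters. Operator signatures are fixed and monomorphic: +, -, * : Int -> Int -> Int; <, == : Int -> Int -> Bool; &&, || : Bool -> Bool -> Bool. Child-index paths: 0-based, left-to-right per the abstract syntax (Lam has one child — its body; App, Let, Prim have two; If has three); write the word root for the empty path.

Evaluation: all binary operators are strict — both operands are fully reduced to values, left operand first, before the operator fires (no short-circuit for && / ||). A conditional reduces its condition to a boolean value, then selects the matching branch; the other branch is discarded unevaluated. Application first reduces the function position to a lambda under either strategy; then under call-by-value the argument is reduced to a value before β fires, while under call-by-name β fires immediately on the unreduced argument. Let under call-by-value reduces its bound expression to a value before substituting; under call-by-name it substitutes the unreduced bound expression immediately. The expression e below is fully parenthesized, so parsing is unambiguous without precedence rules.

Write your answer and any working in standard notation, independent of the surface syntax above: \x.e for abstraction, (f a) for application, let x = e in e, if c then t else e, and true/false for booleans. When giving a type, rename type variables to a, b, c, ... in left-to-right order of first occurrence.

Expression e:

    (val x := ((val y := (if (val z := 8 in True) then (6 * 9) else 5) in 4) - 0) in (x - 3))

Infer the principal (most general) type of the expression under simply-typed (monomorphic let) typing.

Derivation:
let z : Int
  unify Bool ~ Bool
  unify Int ~ Int
  unify Int ~ Int
  unify Int ~ Int
let y : Int
  unify Int ~ Int
  unify Int ~ Int
let x : Int
x : Int
  unify Int ~ Int
  unify Int ~ Int

Answer: Int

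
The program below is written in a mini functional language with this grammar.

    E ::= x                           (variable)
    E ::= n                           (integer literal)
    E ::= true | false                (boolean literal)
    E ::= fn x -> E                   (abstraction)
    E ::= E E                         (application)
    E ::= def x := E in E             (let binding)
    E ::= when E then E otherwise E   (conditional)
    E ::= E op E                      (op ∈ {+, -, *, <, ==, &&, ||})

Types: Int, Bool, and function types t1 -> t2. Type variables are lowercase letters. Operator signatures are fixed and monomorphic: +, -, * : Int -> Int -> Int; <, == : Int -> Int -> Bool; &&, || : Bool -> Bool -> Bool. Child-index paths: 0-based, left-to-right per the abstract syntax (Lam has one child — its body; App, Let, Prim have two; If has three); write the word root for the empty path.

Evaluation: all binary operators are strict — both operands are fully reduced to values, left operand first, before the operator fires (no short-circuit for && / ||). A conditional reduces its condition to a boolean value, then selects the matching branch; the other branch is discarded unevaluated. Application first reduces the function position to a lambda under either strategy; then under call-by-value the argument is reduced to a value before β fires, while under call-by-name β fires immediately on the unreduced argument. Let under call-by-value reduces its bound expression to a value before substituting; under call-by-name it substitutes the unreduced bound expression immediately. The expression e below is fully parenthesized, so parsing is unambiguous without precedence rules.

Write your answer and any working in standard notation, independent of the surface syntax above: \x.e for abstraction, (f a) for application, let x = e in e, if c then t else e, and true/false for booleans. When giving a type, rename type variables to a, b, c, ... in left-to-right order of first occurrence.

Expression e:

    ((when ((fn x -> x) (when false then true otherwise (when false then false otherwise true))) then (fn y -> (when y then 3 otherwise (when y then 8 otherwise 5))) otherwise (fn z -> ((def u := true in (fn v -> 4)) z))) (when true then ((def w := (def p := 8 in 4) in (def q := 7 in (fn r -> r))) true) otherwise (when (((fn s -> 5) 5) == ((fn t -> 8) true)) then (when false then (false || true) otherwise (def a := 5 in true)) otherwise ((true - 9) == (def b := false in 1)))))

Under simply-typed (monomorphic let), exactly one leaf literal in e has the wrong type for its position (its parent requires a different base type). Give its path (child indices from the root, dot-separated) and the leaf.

Answer: 1.2.2.0.0 : true

Derivation:
x : a
\x._ : a -> a
  unify Bool ~ Bool
  unify Bool ~ Bool
  unify Bool ~ Bool
  unify Bool ~ Bool
  unify a -> a ~ Bool -> b
  unify a ~ Bool
  unify Bool ~ b
_ _ : Bool
  unify Bool ~ Bool
y : c
  unify c ~ Bool
y : Bool
  unify Bool ~ Bool
  unify Int ~ Int
  unify Int ~ Int
\y._ : Bool -> Int
let u : Bool
\v._ : e -> Int
z : d
  unify e -> Int ~ d -> f
  unify e ~ d
  unify Int ~ f
_ _ : Int
\z._ : d -> Int
  unify Bool -> Int ~ d -> Int
  unify Bool ~ d
  unify Int ~ Int
  unify Bool ~ Bool
let p : Int
let w : Int
let q : Int
r : g
\r._ : g -> g
  unify g -> g ~ Bool -> h
  unify g ~ Bool
  unify Bool ~ h
_ _ : Bool
\s._ : i -> Int
  unify i -> Int ~ Int -> j
  unify i ~ Int
  unify Int ~ j
_ _ : Int
  unify Int ~ Int
\t._ : k -> Int
  unify k -> Int ~ Bool -> l
  unify k ~ Bool
  unify Int ~ l
_ _ : Int
  unify Int ~ Int
  unify Bool ~ Bool
  unify Bool ~ Bool
  unify Bool ~ Bool
  unify Bool ~ Bool
let a : Int
  unify Bool ~ Bool
  unify Bool ~ Int
  FAIL: mismatch Bool ~ Int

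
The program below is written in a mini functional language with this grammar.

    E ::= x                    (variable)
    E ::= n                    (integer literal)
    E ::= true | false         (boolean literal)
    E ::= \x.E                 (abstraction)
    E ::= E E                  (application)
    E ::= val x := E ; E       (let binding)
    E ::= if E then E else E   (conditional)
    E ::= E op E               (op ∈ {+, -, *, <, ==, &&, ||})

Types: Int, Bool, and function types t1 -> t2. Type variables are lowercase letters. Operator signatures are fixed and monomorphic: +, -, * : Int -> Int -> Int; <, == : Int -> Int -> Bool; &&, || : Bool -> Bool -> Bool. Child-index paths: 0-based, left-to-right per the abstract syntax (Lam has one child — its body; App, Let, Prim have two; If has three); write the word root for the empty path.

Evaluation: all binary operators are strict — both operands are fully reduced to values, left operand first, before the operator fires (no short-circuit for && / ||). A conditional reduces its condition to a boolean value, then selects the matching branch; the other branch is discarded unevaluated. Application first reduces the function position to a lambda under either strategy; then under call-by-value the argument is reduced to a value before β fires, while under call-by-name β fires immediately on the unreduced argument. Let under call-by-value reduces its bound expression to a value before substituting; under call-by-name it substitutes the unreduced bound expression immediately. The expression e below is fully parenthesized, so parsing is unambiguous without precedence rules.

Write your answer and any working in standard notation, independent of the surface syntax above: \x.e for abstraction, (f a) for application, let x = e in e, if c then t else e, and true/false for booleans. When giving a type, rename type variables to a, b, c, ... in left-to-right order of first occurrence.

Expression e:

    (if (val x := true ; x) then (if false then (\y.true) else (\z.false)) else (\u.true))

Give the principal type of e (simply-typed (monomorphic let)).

Answer: a -> Bool

Trace:
let x : Bool
x : Bool
  unify Bool ~ Bool
  unify Bool ~ Bool
\y._ : a -> Bool
\z._ : b -> Bool
  unify a -> Bool ~ b -> Bool
  unify a ~ b
  unify Bool ~ Bool
\u._ : c -> Bool
  unify b -> Bool ~ c -> Bool
  unify b ~ c
  unify Bool ~ Bool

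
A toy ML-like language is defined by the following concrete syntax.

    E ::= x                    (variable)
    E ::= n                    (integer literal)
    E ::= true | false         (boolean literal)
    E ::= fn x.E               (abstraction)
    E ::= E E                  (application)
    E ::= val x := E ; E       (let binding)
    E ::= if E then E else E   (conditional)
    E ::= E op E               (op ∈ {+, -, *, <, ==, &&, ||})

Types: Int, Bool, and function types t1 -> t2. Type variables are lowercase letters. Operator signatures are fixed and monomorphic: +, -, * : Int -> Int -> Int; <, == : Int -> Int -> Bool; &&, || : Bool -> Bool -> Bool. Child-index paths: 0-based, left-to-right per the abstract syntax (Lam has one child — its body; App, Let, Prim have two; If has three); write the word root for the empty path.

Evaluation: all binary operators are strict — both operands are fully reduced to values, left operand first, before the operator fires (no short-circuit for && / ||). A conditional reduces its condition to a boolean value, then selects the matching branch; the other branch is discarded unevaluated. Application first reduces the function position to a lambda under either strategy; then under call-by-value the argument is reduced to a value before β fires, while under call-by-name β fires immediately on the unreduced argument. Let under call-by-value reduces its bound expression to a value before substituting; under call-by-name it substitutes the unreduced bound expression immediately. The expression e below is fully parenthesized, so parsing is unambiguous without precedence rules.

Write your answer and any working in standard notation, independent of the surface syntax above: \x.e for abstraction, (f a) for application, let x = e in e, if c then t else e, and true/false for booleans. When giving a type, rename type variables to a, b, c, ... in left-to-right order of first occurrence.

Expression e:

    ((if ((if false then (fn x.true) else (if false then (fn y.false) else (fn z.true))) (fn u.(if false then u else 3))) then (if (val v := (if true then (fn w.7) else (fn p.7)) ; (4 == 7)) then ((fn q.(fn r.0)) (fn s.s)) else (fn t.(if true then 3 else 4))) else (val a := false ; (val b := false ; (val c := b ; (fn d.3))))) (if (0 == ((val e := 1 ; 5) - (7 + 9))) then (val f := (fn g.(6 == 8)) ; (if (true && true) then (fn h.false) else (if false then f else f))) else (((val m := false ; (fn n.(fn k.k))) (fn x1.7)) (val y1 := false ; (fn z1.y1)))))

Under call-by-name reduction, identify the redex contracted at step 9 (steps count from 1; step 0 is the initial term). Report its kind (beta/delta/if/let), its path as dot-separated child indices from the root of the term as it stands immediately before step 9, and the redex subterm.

Answer: if at root : (if true then 3 else 4)

Derivation:
step 0: ((if ((if false then (\x.true) else (if false then (\y.false) else (\z.true))) (\u.(if false then u else 3))) then (if (let v = (if true then (\w.7) else (\p.7)) in (4 == 7)) then ((\q.(\r.0)) (\s.s)) else (\t.(if true then 3 else 4))) else (let a = false in (let b = false in (let c = b in (\d.3))))) (if (0 == ((let e = 1 in 5) - (7 + 9))) then (let f = (\g.(6 == 8)) in (if (true && true) then (\h.false) else (if false then f else f))) else (((let m = false in (\n.(\k.k))) (\x1.7)) (let y1 = false in (\z1.y1)))))
step 1: [if@0.0.0] ((if ((if false then (\y.false) else (\z.true)) (\u.(if false then u else 3))) then (if (let v = (if true then (\w.7) else (\p.7)) in (4 == 7)) then ((\q.(\r.0)) (\s.s)) else (\t.(if true then 3 else 4))) else (let a = false in (let b = false in (let c = b in (\d.3))))) (if (0 == ((let e = 1 in 5) - (7 + 9))) then (let f = (\g.(6 == 8)) in (if (true && true) then (\h.false) else (if false then f else f))) else (((let m = false in (\n.(\k.k))) (\x1.7)) (let y1 = false in (\z1.y1)))))
step 2: [if@0.0.0] ((if ((\z.true) (\u.(if false then u else 3))) then (if (let v = (if true then (\w.7) else (\p.7)) in (4 == 7)) then ((\q.(\r.0)) (\s.s)) else (\t.(if true then 3 else 4))) else (let a = false in (let b = false in (let c = b in (\d.3))))) (if (0 == ((let e = 1 in 5) - (7 + 9))) then (let f = (\g.(6 == 8)) in (if (true && true) then (\h.false) else (if false then f else f))) else (((let m = false in (\n.(\k.k))) (\x1.7)) (let y1 = false in (\z1.y1)))))
step 3: [beta@0.0] ((if true then (if (let v = (if true then (\w.7) else (\p.7)) in (4 == 7)) then ((\q.(\r.0)) (\s.s)) else (\t.(if true then 3 else 4))) else (let a = false in (let b = false in (let c = b in (\d.3))))) (if (0 == ((let e = 1 in 5) - (7 + 9))) then (let f = (\g.(6 == 8)) in (if (true && true) then (\h.false) else (if false then f else f))) else (((let m = false in (\n.(\k.k))) (\x1.7)) (let y1 = false in (\z1.y1)))))
step 4: [if@0] ((if (let v = (if true then (\w.7) else (\p.7)) in (4 == 7)) then ((\q.(\r.0)) (\s.s)) else (\t.(if true then 3 else 4))) (if (0 == ((let e = 1 in 5) - (7 + 9))) then (let f = (\g.(6 == 8)) in (if (true && true) then (\h.false) else (if false then f else f))) else (((let m = false in (\n.(\k.k))) (\x1.7)) (let y1 = false in (\z1.y1)))))
step 5: [let@0.0] ((if (4 == 7) then ((\q.(\r.0)) (\s.s)) else (\t.(if true then 3 else 4))) (if (0 == ((let e = 1 in 5) - (7 + 9))) then (let f = (\g.(6 == 8)) in (if (true && true) then (\h.false) else (if false then f else f))) else (((let m = false in (\n.(\k.k))) (\x1.7)) (let y1 = false in (\z1.y1)))))
step 6: [delta@0.0] ((if false then ((\q.(\r.0)) (\s.s)) else (\t.(if true then 3 else 4))) (if (0 == ((let e = 1 in 5) - (7 + 9))) then (let f = (\g.(6 == 8)) in (if (true && true) then (\h.false) else (if false then f else f))) else (((let m = false in (\n.(\k.k))) (\x1.7)) (let y1 = false in (\z1.y1)))))
step 7: [if@0] ((\t.(if true then 3 else 4)) (if (0 == ((let e = 1 in 5) - (7 + 9))) then (let f = (\g.(6 == 8)) in (if (true && true) then (\h.false) else (if false then f else f))) else (((let m = false in (\n.(\k.k))) (\x1.7)) (let y1 = false in (\z1.y1)))))
step 8: [beta@root] (if true then 3 else 4)
step 9: [if@root] 3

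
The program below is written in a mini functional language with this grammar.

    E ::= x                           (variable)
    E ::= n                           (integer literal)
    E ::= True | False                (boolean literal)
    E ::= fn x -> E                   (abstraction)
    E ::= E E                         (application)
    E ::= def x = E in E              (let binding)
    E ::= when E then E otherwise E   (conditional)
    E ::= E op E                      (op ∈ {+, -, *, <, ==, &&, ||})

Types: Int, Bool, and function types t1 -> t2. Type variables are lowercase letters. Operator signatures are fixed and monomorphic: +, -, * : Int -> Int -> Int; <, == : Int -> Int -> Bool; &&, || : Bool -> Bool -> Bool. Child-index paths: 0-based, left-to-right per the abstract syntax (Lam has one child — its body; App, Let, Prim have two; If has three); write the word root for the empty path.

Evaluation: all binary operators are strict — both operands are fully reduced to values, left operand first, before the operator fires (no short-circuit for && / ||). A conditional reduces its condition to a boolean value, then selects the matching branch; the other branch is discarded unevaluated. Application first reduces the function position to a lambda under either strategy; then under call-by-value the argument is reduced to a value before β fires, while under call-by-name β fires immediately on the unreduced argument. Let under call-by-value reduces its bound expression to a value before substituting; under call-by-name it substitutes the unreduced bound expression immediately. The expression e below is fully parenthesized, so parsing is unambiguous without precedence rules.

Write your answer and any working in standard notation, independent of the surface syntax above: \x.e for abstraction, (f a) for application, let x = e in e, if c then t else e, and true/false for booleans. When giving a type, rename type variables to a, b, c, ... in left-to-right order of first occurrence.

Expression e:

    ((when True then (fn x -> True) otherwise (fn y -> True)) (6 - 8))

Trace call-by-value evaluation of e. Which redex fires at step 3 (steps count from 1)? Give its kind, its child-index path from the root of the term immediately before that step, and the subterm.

Trace:
step 0: ((if true then (\x.true) else (\y.true)) (6 - 8))
step 1: [if@0] ((\x.true) (6 - 8))
step 2: [delta@1] ((\x.true) -2)
step 3: [beta@root] true

Answer: beta at root : ((\x.true) -2)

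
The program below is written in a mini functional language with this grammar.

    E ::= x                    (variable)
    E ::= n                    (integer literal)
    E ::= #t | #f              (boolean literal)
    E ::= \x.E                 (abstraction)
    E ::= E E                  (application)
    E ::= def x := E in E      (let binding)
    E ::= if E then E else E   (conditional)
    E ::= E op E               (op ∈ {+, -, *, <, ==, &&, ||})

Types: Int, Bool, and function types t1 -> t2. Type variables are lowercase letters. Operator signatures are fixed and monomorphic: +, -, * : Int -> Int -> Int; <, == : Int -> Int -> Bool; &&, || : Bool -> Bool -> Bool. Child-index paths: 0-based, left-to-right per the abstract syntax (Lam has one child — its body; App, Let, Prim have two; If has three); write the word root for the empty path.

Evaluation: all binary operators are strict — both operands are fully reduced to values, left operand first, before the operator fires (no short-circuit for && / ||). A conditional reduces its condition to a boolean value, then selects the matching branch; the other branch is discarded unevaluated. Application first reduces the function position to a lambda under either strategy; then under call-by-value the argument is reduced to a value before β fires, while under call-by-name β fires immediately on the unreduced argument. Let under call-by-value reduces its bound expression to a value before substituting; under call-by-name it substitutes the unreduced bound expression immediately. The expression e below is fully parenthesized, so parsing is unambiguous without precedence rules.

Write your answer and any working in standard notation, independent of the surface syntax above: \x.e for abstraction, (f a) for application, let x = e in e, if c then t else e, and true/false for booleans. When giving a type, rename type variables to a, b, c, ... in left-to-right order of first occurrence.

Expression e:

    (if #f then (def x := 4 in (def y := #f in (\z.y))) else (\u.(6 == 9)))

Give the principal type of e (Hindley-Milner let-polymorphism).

Working:
  unify Bool ~ Bool
let x : Int
let y : Bool
y : Bool
\z._ : a -> Bool
  unify Int ~ Int
  unify Int ~ Int
\u._ : b -> Bool
  unify a -> Bool ~ b -> Bool
  unify a ~ b
  unify Bool ~ Bool

Answer: a -> Bool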